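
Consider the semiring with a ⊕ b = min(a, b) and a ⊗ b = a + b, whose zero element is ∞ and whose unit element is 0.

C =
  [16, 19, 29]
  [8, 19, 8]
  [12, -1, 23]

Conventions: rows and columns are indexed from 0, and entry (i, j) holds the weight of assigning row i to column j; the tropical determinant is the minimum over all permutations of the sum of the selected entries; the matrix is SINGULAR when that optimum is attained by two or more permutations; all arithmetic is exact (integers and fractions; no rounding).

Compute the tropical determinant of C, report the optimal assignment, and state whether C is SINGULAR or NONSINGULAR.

σ = (0, 1, 2): 16 + 19 + 23 = 58
σ = (0, 2, 1): 16 + 8 + (-1) = 23
σ = (1, 0, 2): 19 + 8 + 23 = 50
σ = (1, 2, 0): 19 + 8 + 12 = 39
σ = (2, 0, 1): 29 + 8 + (-1) = 36
σ = (2, 1, 0): 29 + 19 + 12 = 60
Optimal value attained by: σ = (0, 2, 1).
Answer: det⊕(C) = 23; verdict: NONSINGULAR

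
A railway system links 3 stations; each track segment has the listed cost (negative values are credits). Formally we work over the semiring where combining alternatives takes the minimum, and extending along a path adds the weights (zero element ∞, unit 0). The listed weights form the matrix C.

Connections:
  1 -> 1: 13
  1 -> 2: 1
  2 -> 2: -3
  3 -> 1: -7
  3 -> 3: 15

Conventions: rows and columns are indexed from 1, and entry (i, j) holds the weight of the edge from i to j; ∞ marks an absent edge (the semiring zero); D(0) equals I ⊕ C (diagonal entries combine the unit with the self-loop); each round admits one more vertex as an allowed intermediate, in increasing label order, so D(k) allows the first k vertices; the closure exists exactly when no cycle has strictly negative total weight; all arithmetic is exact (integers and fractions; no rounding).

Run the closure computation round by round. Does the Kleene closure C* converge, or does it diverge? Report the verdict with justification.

Detection: at round 0, diagonal entry (2, 2) turns strictly negative.
Key observation: the cycle 2->2 has total weight (-3), which is strictly negative.
Answer: DIVERGES — negative cycle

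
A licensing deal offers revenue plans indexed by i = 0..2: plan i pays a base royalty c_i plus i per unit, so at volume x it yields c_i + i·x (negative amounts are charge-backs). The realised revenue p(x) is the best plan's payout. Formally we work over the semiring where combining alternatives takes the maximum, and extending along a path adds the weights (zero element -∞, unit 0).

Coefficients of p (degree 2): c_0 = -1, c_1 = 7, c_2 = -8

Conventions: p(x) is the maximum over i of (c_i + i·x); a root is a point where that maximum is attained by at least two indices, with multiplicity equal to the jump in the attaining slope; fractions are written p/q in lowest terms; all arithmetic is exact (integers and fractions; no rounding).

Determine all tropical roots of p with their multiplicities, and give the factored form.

hull edge (i=0, c=-1) to (i=1, c=7): slope 8, span 1
hull edge (i=1, c=7) to (i=2, c=-8): slope -15, span 1
Factored form: p(x) = -8 ⊗ (x ⊕ (-8)) ⊗ (x ⊕ 15)
Answer: roots = -8 (mult 1), 15 (mult 1)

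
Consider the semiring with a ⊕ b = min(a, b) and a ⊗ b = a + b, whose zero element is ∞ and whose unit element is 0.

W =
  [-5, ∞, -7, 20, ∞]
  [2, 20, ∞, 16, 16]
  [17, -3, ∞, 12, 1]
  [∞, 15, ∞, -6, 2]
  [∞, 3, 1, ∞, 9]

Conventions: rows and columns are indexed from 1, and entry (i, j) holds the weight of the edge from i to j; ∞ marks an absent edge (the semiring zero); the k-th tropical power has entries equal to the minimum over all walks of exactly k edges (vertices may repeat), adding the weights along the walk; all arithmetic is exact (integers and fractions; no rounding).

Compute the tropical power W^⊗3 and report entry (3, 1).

W^⊗2:
  [-10, -10, -12, 5, -6]
  [-3, 19, -5, 10, 18]
  [-1, 4, 2, 6, 10]
  [17, 5, 3, -12, -4]
  [5, -2, 10, 13, 2]
W^⊗3:
  [-15, -15, -17, -1, -11]
  [-8, -8, -10, 4, -4]
  [-6, -1, -8, 0, 3]
  [7, -1, -3, -18, -10]
  [0, 5, -2, 7, 11]
Key observation: the optimum is the walk 3->2->1->1, with weight (-3) + 2 + (-5) = -6.
Optimal value attained by: walk 3->2->1->1.
Answer: (W^⊗3)[3][1] = -6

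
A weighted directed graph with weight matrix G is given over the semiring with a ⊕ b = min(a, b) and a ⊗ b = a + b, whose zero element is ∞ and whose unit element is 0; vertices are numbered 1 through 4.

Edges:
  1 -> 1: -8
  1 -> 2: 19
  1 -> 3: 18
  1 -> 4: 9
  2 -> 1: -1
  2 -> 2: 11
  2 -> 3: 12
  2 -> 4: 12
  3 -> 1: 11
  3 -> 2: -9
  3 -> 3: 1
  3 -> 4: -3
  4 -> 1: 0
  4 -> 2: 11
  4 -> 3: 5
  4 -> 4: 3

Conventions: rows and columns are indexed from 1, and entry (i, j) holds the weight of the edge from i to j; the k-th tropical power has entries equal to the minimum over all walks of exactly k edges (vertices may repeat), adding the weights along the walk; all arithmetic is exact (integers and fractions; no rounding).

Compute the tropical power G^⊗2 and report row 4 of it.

G^⊗2:
  [-16, 9, 10, 1]
  [-9, 3, 13, 8]
  [-10, -8, 2, -2]
  [-8, -4, 6, 2]
Answer: row 4 of G^⊗2 = [-8, -4, 6, 2]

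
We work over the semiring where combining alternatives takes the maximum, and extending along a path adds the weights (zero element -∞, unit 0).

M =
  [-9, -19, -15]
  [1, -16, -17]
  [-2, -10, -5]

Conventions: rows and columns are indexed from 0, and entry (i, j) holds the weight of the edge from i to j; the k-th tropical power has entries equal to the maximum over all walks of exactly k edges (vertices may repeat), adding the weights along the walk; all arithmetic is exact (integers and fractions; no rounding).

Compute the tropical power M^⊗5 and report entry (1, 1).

M^⊗2:
  [-17, -25, -20]
  [-8, -18, -14]
  [-7, -15, -10]
M^⊗3:
  [-22, -30, -25]
  [-16, -24, -19]
  [-12, -20, -15]
M^⊗4:
  [-27, -35, -30]
  [-21, -29, -24]
  [-17, -25, -20]
M^⊗5:
  [-32, -40, -35]
  [-26, -34, -29]
  [-22, -30, -25]
Key observation: the optimum is the walk 1->0->2->2->2->1, with weight 1 + (-15) + (-5) + (-5) + (-10) = -34.
Optimal value attained by: walk 1->0->2->2->2->1.
Answer: (M^⊗5)[1][1] = -34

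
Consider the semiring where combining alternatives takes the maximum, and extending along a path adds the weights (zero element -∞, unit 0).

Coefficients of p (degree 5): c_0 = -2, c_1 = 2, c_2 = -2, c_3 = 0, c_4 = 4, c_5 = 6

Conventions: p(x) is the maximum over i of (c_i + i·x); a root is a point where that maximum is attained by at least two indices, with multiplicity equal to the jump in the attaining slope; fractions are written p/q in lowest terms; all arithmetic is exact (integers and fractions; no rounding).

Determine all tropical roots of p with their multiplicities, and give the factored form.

hull edge (i=0, c=-2) to (i=1, c=2): slope 4, span 1
hull edge (i=1, c=2) to (i=5, c=6): slope 1, span 4
Factored form: p(x) = 6 ⊗ (x ⊕ (-4)) ⊗ (x ⊕ (-1)) ⊗ (x ⊕ (-1)) ⊗ (x ⊕ (-1)) ⊗ (x ⊕ (-1))
Answer: roots = -4 (mult 1), -1 (mult 4)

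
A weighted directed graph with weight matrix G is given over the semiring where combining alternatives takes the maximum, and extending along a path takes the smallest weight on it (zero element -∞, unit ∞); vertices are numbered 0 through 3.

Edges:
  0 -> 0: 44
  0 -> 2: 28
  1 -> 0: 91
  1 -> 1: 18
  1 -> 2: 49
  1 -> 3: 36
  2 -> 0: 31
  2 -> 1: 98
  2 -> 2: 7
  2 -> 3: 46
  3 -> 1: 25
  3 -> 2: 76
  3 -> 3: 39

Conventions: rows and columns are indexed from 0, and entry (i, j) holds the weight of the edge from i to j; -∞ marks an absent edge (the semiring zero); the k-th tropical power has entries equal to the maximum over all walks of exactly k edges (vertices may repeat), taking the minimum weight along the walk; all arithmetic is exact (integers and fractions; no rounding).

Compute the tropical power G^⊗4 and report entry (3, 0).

G^⊗2:
  [44, 28, 28, 28]
  [44, 49, 36, 46]
  [91, 25, 49, 39]
  [31, 76, 39, 46]
G^⊗3:
  [44, 28, 28, 28]
  [49, 36, 49, 39]
  [44, 49, 39, 46]
  [76, 39, 49, 39]
G^⊗4:
  [44, 28, 28, 28]
  [44, 49, 39, 46]
  [49, 39, 49, 39]
  [44, 49, 39, 46]
Key observation: the optimum is the walk 3->2->1->0->0, with weight 76 min 98 min 91 min 44 = 44.
Optimal value attained by: walk 3->2->1->0->0.
Answer: (G^⊗4)[3][0] = 44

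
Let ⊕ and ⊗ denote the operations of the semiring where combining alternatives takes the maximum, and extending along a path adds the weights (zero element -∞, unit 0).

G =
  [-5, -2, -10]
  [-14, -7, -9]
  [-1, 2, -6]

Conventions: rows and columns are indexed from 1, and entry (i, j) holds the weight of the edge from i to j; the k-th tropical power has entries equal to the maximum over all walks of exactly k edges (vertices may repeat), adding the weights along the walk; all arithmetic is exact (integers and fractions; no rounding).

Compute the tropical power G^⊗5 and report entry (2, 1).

G^⊗2:
  [-10, -7, -11]
  [-10, -7, -15]
  [-6, -3, -7]
G^⊗3:
  [-12, -9, -16]
  [-15, -12, -16]
  [-8, -5, -12]
G^⊗4:
  [-17, -14, -18]
  [-17, -14, -21]
  [-13, -10, -14]
G^⊗5:
  [-19, -16, -23]
  [-22, -19, -23]
  [-15, -12, -19]
Key observation: the optimum is the walk 2->3->1->2->3->1, with weight (-9) + (-1) + (-2) + (-9) + (-1) = -22.
Optimal value attained by: walk 2->3->1->2->3->1.
Answer: (G^⊗5)[2][1] = -22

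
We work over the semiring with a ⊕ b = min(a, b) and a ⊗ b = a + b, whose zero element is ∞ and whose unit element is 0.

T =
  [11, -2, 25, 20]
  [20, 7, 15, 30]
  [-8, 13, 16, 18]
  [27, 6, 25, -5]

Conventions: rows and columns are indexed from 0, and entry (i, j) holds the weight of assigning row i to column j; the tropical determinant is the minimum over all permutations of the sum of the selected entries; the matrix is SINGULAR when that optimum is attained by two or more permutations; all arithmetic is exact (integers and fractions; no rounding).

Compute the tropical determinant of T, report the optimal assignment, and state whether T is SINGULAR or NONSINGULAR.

σ = (0, 1, 2, 3): 11 + 7 + 16 + (-5) = 29
σ = (0, 1, 3, 2): 11 + 7 + 18 + 25 = 61
σ = (0, 2, 1, 3): 11 + 15 + 13 + (-5) = 34
σ = (0, 2, 3, 1): 11 + 15 + 18 + 6 = 50
σ = (0, 3, 1, 2): 11 + 30 + 13 + 25 = 79
σ = (0, 3, 2, 1): 11 + 30 + 16 + 6 = 63
σ = (1, 0, 2, 3): (-2) + 20 + 16 + (-5) = 29
σ = (1, 0, 3, 2): (-2) + 20 + 18 + 25 = 61
σ = (1, 2, 0, 3): (-2) + 15 + (-8) + (-5) = 0
σ = (1, 2, 3, 0): (-2) + 15 + 18 + 27 = 58
σ = (1, 3, 0, 2): (-2) + 30 + (-8) + 25 = 45
σ = (1, 3, 2, 0): (-2) + 30 + 16 + 27 = 71
σ = (2, 0, 1, 3): 25 + 20 + 13 + (-5) = 53
σ = (2, 0, 3, 1): 25 + 20 + 18 + 6 = 69
σ = (2, 1, 0, 3): 25 + 7 + (-8) + (-5) = 19
σ = (2, 1, 3, 0): 25 + 7 + 18 + 27 = 77
σ = (2, 3, 0, 1): 25 + 30 + (-8) + 6 = 53
σ = (2, 3, 1, 0): 25 + 30 + 13 + 27 = 95
σ = (3, 0, 1, 2): 20 + 20 + 13 + 25 = 78
σ = (3, 0, 2, 1): 20 + 20 + 16 + 6 = 62
σ = (3, 1, 0, 2): 20 + 7 + (-8) + 25 = 44
σ = (3, 1, 2, 0): 20 + 7 + 16 + 27 = 70
σ = (3, 2, 0, 1): 20 + 15 + (-8) + 6 = 33
σ = (3, 2, 1, 0): 20 + 15 + 13 + 27 = 75
Optimal value attained by: σ = (1, 2, 0, 3).
Answer: det⊕(T) = 0; verdict: NONSINGULAR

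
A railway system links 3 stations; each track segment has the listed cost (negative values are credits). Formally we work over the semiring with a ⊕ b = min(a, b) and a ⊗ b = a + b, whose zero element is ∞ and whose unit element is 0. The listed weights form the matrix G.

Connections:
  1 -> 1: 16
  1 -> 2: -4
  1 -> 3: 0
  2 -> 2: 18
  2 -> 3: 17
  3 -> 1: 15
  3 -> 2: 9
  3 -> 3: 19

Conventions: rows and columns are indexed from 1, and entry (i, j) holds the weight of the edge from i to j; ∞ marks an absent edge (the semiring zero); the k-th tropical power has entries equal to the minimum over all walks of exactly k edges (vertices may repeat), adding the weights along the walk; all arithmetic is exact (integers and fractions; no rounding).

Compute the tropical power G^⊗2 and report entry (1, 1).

G^⊗2:
  [15, 9, 13]
  [32, 26, 35]
  [31, 11, 15]
Key observation: the optimum is the walk 1->3->1, with weight 0 + 15 = 15.
Optimal value attained by: walk 1->3->1.
Answer: (G^⊗2)[1][1] = 15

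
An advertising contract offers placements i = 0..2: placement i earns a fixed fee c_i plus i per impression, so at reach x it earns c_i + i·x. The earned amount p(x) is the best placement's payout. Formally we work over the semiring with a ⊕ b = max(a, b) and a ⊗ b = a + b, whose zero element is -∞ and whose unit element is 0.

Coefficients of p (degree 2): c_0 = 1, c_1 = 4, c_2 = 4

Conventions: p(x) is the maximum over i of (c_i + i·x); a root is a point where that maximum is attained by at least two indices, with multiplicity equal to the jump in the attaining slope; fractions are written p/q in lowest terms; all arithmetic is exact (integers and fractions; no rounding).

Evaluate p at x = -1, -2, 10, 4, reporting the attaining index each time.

p(-1) = max(1+0·(-1)=1, 4+1·(-1)=3, 4+2·(-1)=2) = 3 (attained by i=1)
p(-2) = max(1+0·(-2)=1, 4+1·(-2)=2, 4+2·(-2)=0) = 2 (attained by i=1)
p(10) = max(1+0·10=1, 4+1·10=14, 4+2·10=24) = 24 (attained by i=2)
p(4) = max(1+0·4=1, 4+1·4=8, 4+2·4=12) = 12 (attained by i=2)
Answer: p(-1) = 3; p(-2) = 2; p(10) = 24; p(4) = 12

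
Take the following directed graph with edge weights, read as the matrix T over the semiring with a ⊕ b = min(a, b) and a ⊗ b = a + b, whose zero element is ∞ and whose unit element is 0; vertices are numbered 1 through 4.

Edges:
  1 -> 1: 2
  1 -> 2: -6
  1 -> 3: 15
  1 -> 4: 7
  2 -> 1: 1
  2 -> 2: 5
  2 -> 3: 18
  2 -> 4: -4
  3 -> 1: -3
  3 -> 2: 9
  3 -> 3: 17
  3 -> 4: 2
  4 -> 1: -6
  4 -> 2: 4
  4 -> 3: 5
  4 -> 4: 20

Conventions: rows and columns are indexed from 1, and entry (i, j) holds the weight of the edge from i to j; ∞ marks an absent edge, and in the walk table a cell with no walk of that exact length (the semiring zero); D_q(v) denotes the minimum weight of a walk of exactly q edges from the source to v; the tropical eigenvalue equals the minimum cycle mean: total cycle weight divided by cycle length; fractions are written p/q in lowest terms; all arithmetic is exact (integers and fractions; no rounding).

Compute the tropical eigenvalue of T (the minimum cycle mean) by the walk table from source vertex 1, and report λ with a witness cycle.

q=0: [0, ∞, ∞, ∞]
q=1: [2, -6, 15, 7]
q=2: [-5, -4, 12, -10]
q=3: [-16, -11, -5, -8]
q=4: [-14, -22, -3, -15]
Optimal cycle mean attained by: cycle 1->2->4->1, total (-6) + (-4) + (-6), length 3.
Answer: λ = -16/3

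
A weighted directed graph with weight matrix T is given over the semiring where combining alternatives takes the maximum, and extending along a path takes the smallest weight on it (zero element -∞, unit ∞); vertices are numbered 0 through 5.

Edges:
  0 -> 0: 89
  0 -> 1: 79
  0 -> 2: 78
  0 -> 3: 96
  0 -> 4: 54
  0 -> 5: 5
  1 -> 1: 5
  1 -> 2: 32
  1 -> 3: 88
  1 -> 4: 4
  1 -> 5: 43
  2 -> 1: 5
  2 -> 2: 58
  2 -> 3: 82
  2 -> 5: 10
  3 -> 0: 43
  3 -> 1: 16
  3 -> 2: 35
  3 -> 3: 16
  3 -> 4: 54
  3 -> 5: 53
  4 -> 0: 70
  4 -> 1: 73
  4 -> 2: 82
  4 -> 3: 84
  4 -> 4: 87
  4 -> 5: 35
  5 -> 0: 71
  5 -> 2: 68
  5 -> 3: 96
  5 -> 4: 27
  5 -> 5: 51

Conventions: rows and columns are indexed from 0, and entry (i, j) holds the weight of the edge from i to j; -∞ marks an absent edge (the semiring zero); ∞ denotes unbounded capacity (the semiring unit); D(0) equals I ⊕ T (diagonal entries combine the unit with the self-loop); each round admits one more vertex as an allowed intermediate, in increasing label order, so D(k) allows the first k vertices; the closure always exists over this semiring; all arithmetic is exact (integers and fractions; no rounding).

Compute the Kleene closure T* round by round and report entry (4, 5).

D(0):
  [∞, 79, 78, 96, 54, 5]
  [-∞, ∞, 32, 88, 4, 43]
  [-∞, 5, ∞, 82, -∞, 10]
  [43, 16, 35, ∞, 54, 53]
  [70, 73, 82, 84, ∞, 35]
  [71, -∞, 68, 96, 27, ∞]
D(1):
  [∞, 79, 78, 96, 54, 5]
  [-∞, ∞, 32, 88, 4, 43]
  [-∞, 5, ∞, 82, -∞, 10]
  [43, 43, 43, ∞, 54, 53]
  [70, 73, 82, 84, ∞, 35]
  [71, 71, 71, 96, 54, ∞]
D(2):
  [∞, 79, 78, 96, 54, 43]
  [-∞, ∞, 32, 88, 4, 43]
  [-∞, 5, ∞, 82, 4, 10]
  [43, 43, 43, ∞, 54, 53]
  [70, 73, 82, 84, ∞, 43]
  [71, 71, 71, 96, 54, ∞]
D(3):
  [∞, 79, 78, 96, 54, 43]
  [-∞, ∞, 32, 88, 4, 43]
  [-∞, 5, ∞, 82, 4, 10]
  [43, 43, 43, ∞, 54, 53]
  [70, 73, 82, 84, ∞, 43]
  [71, 71, 71, 96, 54, ∞]
D(4):
  [∞, 79, 78, 96, 54, 53]
  [43, ∞, 43, 88, 54, 53]
  [43, 43, ∞, 82, 54, 53]
  [43, 43, 43, ∞, 54, 53]
  [70, 73, 82, 84, ∞, 53]
  [71, 71, 71, 96, 54, ∞]
D(5):
  [∞, 79, 78, 96, 54, 53]
  [54, ∞, 54, 88, 54, 53]
  [54, 54, ∞, 82, 54, 53]
  [54, 54, 54, ∞, 54, 53]
  [70, 73, 82, 84, ∞, 53]
  [71, 71, 71, 96, 54, ∞]
D(6):
  [∞, 79, 78, 96, 54, 53]
  [54, ∞, 54, 88, 54, 53]
  [54, 54, ∞, 82, 54, 53]
  [54, 54, 54, ∞, 54, 53]
  [70, 73, 82, 84, ∞, 53]
  [71, 71, 71, 96, 54, ∞]
Answer: T*[4][5] = 53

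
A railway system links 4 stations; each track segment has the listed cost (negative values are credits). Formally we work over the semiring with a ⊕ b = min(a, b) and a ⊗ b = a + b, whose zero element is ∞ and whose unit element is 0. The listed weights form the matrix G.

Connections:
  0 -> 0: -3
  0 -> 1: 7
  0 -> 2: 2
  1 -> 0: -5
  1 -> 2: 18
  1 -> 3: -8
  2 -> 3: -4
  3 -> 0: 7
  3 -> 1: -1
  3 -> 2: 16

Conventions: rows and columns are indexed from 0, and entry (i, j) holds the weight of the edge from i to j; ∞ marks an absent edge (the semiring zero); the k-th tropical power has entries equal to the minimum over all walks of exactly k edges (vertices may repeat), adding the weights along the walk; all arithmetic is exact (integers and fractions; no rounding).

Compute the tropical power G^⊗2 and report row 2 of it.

G^⊗2:
  [-6, 4, -1, -2]
  [-8, -9, -3, 14]
  [3, -5, 12, ∞]
  [-6, 14, 9, -9]
Answer: row 2 of G^⊗2 = [3, -5, 12, ∞]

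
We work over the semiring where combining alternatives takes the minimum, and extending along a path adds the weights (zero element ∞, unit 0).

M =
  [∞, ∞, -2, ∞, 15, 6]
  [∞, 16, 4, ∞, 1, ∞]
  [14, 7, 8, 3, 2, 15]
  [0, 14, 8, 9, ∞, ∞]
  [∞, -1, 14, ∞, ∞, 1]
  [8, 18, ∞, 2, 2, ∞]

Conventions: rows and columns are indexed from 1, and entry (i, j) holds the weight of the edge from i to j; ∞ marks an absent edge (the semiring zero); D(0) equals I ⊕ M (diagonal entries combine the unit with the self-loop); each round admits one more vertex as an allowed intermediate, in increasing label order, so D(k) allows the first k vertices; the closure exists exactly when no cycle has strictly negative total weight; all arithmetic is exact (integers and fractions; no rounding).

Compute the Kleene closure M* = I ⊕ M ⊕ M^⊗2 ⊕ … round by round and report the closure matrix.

D(0):
  [0, ∞, -2, ∞, 15, 6]
  [∞, 0, 4, ∞, 1, ∞]
  [14, 7, 0, 3, 2, 15]
  [0, 14, 8, 0, ∞, ∞]
  [∞, -1, 14, ∞, 0, 1]
  [8, 18, ∞, 2, 2, 0]
D(1):
  [0, ∞, -2, ∞, 15, 6]
  [∞, 0, 4, ∞, 1, ∞]
  [14, 7, 0, 3, 2, 15]
  [0, 14, -2, 0, 15, 6]
  [∞, -1, 14, ∞, 0, 1]
  [8, 18, 6, 2, 2, 0]
D(2):
  [0, ∞, -2, ∞, 15, 6]
  [∞, 0, 4, ∞, 1, ∞]
  [14, 7, 0, 3, 2, 15]
  [0, 14, -2, 0, 15, 6]
  [∞, -1, 3, ∞, 0, 1]
  [8, 18, 6, 2, 2, 0]
D(3):
  [0, 5, -2, 1, 0, 6]
  [18, 0, 4, 7, 1, 19]
  [14, 7, 0, 3, 2, 15]
  [0, 5, -2, 0, 0, 6]
  [17, -1, 3, 6, 0, 1]
  [8, 13, 6, 2, 2, 0]
D(4):
  [0, 5, -2, 1, 0, 6]
  [7, 0, 4, 7, 1, 13]
  [3, 7, 0, 3, 2, 9]
  [0, 5, -2, 0, 0, 6]
  [6, -1, 3, 6, 0, 1]
  [2, 7, 0, 2, 2, 0]
D(5):
  [0, -1, -2, 1, 0, 1]
  [7, 0, 4, 7, 1, 2]
  [3, 1, 0, 3, 2, 3]
  [0, -1, -2, 0, 0, 1]
  [6, -1, 3, 6, 0, 1]
  [2, 1, 0, 2, 2, 0]
D(6):
  [0, -1, -2, 1, 0, 1]
  [4, 0, 2, 4, 1, 2]
  [3, 1, 0, 3, 2, 3]
  [0, -1, -2, 0, 0, 1]
  [3, -1, 1, 3, 0, 1]
  [2, 1, 0, 2, 2, 0]
Answer: M* = [[0, -1, -2, 1, 0, 1], [4, 0, 2, 4, 1, 2], [3, 1, 0, 3, 2, 3], [0, -1, -2, 0, 0, 1], [3, -1, 1, 3, 0, 1], [2, 1, 0, 2, 2, 0]]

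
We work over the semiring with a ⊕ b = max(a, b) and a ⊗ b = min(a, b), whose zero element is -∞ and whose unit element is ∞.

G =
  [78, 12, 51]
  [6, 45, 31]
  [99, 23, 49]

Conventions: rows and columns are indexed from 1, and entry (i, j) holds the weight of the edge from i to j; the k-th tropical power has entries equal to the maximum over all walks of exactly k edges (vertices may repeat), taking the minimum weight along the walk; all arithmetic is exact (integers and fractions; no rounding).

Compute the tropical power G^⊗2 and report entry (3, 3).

G^⊗2:
  [78, 23, 51]
  [31, 45, 31]
  [78, 23, 51]
Key observation: the optimum is the walk 3->1->3, with weight 99 min 51 = 51.
Optimal value attained by: walk 3->1->3.
Answer: (G^⊗2)[3][3] = 51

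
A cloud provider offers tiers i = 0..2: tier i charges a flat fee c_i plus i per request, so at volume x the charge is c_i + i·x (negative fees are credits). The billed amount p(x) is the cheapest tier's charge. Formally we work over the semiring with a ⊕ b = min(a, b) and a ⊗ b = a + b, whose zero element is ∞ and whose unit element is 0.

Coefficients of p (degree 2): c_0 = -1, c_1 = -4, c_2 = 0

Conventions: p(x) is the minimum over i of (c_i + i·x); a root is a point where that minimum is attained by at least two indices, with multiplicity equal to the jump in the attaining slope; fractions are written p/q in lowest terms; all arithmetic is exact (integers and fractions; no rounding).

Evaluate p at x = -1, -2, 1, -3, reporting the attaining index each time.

p(-1) = min(-1+0·(-1)=-1, -4+1·(-1)=-5, 0+2·(-1)=-2) = -5 (attained by i=1)
p(-2) = min(-1+0·(-2)=-1, -4+1·(-2)=-6, 0+2·(-2)=-4) = -6 (attained by i=1)
p(1) = min(-1+0·1=-1, -4+1·1=-3, 0+2·1=2) = -3 (attained by i=1)
p(-3) = min(-1+0·(-3)=-1, -4+1·(-3)=-7, 0+2·(-3)=-6) = -7 (attained by i=1)
Answer: p(-1) = -5; p(-2) = -6; p(1) = -3; p(-3) = -7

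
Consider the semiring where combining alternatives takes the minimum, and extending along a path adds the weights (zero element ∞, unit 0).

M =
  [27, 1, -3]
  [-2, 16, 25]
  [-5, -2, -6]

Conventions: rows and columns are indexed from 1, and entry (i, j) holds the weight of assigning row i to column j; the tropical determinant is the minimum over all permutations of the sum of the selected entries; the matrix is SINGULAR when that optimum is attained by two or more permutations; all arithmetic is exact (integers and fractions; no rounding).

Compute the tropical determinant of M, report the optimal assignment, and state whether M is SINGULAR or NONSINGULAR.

σ = (1, 2, 3): 27 + 16 + (-6) = 37
σ = (1, 3, 2): 27 + 25 + (-2) = 50
σ = (2, 1, 3): 1 + (-2) + (-6) = -7
σ = (2, 3, 1): 1 + 25 + (-5) = 21
σ = (3, 1, 2): (-3) + (-2) + (-2) = -7
σ = (3, 2, 1): (-3) + 16 + (-5) = 8
Optimal value attained by: σ = (2, 1, 3).
Answer: det⊕(M) = -7; verdict: SINGULAR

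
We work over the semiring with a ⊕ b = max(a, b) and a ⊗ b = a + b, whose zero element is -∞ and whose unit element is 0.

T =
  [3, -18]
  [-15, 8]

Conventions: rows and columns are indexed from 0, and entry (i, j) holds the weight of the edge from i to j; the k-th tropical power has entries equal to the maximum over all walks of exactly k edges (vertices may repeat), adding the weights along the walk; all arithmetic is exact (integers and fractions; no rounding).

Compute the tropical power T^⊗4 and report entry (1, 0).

T^⊗2:
  [6, -10]
  [-7, 16]
T^⊗3:
  [9, -2]
  [1, 24]
T^⊗4:
  [12, 6]
  [9, 32]
Key observation: the optimum is the walk 1->1->1->1->0, with weight 8 + 8 + 8 + (-15) = 9.
Optimal value attained by: walk 1->1->1->1->0.
Answer: (T^⊗4)[1][0] = 9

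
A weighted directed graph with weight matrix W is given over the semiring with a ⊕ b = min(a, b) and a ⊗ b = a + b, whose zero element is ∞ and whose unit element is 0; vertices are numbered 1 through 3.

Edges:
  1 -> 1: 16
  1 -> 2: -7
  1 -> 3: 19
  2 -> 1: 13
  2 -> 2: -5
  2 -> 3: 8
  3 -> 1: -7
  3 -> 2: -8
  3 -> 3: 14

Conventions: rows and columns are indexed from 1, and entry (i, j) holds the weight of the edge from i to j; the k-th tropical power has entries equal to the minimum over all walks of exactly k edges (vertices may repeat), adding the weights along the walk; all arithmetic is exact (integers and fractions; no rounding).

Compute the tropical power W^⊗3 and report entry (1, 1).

W^⊗2:
  [6, -12, 1]
  [1, -10, 3]
  [5, -14, 0]
W^⊗3:
  [-6, -17, -4]
  [-4, -15, -2]
  [-7, -19, -6]
Key observation: the optimum is the walk 1->2->3->1, with weight (-7) + 8 + (-7) = -6.
Optimal value attained by: walk 1->2->3->1.
Answer: (W^⊗3)[1][1] = -6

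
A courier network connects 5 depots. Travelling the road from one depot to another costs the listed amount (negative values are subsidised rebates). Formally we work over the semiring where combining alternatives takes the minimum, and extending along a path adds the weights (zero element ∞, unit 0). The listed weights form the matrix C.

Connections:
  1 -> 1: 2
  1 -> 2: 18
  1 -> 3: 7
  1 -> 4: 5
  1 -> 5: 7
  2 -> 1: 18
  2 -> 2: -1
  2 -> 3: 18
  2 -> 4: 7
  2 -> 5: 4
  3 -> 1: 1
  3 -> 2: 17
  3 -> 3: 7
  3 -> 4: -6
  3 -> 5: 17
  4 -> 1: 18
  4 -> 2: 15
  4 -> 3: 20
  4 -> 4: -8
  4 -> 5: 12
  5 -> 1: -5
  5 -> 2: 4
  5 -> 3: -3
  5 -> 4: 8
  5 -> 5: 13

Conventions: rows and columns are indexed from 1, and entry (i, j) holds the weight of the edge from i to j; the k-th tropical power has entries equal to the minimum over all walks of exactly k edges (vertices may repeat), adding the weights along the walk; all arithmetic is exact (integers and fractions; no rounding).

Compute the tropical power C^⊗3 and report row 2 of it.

C^⊗2:
  [2, 11, 4, -3, 9]
  [-1, -2, 1, -1, 3]
  [3, 9, 8, -14, 6]
  [7, 7, 9, -16, 4]
  [-3, 3, 2, -9, 2]
C^⊗3:
  [4, 10, 6, -11, 9]
  [-2, -3, 0, -9, 2]
  [1, 1, 3, -22, -2]
  [-1, -1, 1, -24, -4]
  [-3, 2, -1, -17, 3]
Answer: row 2 of C^⊗3 = [-2, -3, 0, -9, 2]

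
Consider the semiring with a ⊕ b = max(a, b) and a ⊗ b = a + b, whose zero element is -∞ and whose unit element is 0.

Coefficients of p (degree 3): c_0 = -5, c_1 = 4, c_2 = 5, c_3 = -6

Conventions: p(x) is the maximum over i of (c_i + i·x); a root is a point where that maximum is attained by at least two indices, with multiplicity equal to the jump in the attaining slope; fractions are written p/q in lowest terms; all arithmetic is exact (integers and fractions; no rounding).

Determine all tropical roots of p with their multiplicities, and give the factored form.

hull edge (i=0, c=-5) to (i=1, c=4): slope 9, span 1
hull edge (i=1, c=4) to (i=2, c=5): slope 1, span 1
hull edge (i=2, c=5) to (i=3, c=-6): slope -11, span 1
Factored form: p(x) = -6 ⊗ (x ⊕ (-9)) ⊗ (x ⊕ (-1)) ⊗ (x ⊕ 11)
Answer: roots = -9 (mult 1), -1 (mult 1), 11 (mult 1)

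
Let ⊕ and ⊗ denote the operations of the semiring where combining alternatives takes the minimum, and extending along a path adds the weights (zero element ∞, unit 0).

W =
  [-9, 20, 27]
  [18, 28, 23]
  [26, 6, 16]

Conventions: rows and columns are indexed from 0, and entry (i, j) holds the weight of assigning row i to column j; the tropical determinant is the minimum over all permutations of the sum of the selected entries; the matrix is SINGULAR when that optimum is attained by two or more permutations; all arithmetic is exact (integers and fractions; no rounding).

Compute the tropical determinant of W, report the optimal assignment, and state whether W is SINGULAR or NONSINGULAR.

σ = (0, 1, 2): (-9) + 28 + 16 = 35
σ = (0, 2, 1): (-9) + 23 + 6 = 20
σ = (1, 0, 2): 20 + 18 + 16 = 54
σ = (1, 2, 0): 20 + 23 + 26 = 69
σ = (2, 0, 1): 27 + 18 + 6 = 51
σ = (2, 1, 0): 27 + 28 + 26 = 81
Optimal value attained by: σ = (0, 2, 1).
Answer: det⊕(W) = 20; verdict: NONSINGULAR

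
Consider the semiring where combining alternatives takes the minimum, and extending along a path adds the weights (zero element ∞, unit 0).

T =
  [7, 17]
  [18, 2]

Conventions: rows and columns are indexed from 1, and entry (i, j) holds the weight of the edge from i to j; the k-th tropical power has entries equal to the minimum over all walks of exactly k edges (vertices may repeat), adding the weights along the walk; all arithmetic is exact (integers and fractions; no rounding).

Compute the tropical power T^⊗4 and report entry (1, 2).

T^⊗2:
  [14, 19]
  [20, 4]
T^⊗3:
  [21, 21]
  [22, 6]
T^⊗4:
  [28, 23]
  [24, 8]
Key observation: the optimum is the walk 1->2->2->2->2, with weight 17 + 2 + 2 + 2 = 23.
Optimal value attained by: walk 1->2->2->2->2.
Answer: (T^⊗4)[1][2] = 23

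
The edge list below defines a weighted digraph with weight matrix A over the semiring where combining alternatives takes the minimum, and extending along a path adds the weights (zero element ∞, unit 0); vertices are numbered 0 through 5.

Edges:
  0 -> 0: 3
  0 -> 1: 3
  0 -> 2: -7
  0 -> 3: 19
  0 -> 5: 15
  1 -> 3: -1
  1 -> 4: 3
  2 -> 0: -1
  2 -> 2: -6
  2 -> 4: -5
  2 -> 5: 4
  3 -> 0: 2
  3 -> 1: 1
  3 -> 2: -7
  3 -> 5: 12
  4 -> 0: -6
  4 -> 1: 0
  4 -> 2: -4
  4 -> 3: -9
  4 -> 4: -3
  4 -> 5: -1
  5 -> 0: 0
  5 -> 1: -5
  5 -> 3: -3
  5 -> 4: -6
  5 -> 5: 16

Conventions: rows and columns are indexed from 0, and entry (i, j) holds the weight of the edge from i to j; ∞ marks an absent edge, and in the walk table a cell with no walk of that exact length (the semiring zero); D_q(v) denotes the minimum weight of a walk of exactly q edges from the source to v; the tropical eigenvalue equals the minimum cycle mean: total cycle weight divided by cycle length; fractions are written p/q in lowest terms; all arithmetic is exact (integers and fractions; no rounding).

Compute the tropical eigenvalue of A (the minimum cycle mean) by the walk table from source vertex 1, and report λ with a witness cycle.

q=0: [∞, 0, ∞, ∞, ∞, ∞]
q=1: [∞, ∞, ∞, -1, 3, ∞]
q=2: [-3, 0, -8, -6, 0, 2]
q=3: [-9, -5, -14, -9, -13, -4]
q=4: [-19, -13, -20, -22, -19, -14]
q=5: [-25, -21, -29, -28, -25, -20]
q=6: [-31, -27, -35, -34, -34, -26]
Optimal cycle mean attained by: cycle 2->4->3->2, total (-5) + (-9) + (-7), length 3.
Answer: λ = -7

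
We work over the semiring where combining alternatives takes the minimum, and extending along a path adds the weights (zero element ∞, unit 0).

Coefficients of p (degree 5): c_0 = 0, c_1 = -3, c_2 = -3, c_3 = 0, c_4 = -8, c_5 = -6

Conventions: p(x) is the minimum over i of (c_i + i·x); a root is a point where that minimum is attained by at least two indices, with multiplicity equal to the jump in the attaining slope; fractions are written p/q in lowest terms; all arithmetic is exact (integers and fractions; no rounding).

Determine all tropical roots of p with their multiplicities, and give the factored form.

hull edge (i=0, c=0) to (i=1, c=-3): slope -3, span 1
hull edge (i=1, c=-3) to (i=4, c=-8): slope -5/3, span 3
hull edge (i=4, c=-8) to (i=5, c=-6): slope 2, span 1
Factored form: p(x) = -6 ⊗ (x ⊕ (-2)) ⊗ (x ⊕ 5/3) ⊗ (x ⊕ 5/3) ⊗ (x ⊕ 5/3) ⊗ (x ⊕ 3)
Answer: roots = -2 (mult 1), 5/3 (mult 3), 3 (mult 1)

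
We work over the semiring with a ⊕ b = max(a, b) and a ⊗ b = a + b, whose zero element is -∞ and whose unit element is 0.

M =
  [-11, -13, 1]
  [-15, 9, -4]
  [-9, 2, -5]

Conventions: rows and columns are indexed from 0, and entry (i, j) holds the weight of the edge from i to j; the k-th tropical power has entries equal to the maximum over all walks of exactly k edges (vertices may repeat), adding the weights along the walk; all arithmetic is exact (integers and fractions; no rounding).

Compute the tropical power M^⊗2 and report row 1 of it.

M^⊗2:
  [-8, 3, -4]
  [-6, 18, 5]
  [-13, 11, -2]
Answer: row 1 of M^⊗2 = [-6, 18, 5]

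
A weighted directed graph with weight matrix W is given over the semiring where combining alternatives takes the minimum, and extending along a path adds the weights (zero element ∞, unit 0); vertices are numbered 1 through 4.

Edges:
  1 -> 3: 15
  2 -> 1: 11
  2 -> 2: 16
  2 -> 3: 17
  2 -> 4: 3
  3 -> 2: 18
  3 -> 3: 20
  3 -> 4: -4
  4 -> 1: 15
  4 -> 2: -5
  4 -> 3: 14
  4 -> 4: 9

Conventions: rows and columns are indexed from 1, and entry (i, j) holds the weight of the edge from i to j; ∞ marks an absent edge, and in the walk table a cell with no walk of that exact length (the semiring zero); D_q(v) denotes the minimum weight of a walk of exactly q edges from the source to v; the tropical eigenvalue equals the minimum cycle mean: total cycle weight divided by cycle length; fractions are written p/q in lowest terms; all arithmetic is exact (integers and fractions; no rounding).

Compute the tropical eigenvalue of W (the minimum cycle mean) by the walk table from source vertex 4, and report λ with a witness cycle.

q=0: [∞, ∞, ∞, 0]
q=1: [15, -5, 14, 9]
q=2: [6, 4, 12, -2]
q=3: [13, -7, 12, 7]
q=4: [4, 2, 10, -4]
Optimal cycle mean attained by: cycle 2->4->2, total 3 + (-5), length 2.
Answer: λ = -1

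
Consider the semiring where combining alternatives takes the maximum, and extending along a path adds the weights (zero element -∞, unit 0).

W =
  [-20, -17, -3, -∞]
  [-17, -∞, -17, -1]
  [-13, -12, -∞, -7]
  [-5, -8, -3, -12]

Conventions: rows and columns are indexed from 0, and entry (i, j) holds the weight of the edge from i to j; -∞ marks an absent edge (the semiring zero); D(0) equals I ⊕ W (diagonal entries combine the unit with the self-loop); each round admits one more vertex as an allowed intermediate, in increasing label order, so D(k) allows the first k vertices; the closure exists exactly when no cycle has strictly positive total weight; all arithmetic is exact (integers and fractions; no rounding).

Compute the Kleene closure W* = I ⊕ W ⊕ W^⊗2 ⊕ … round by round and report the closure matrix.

D(0):
  [0, -17, -3, -∞]
  [-17, 0, -17, -1]
  [-13, -12, 0, -7]
  [-5, -8, -3, 0]
D(1):
  [0, -17, -3, -∞]
  [-17, 0, -17, -1]
  [-13, -12, 0, -7]
  [-5, -8, -3, 0]
D(2):
  [0, -17, -3, -18]
  [-17, 0, -17, -1]
  [-13, -12, 0, -7]
  [-5, -8, -3, 0]
D(3):
  [0, -15, -3, -10]
  [-17, 0, -17, -1]
  [-13, -12, 0, -7]
  [-5, -8, -3, 0]
D(4):
  [0, -15, -3, -10]
  [-6, 0, -4, -1]
  [-12, -12, 0, -7]
  [-5, -8, -3, 0]
Answer: W* = [[0, -15, -3, -10], [-6, 0, -4, -1], [-12, -12, 0, -7], [-5, -8, -3, 0]]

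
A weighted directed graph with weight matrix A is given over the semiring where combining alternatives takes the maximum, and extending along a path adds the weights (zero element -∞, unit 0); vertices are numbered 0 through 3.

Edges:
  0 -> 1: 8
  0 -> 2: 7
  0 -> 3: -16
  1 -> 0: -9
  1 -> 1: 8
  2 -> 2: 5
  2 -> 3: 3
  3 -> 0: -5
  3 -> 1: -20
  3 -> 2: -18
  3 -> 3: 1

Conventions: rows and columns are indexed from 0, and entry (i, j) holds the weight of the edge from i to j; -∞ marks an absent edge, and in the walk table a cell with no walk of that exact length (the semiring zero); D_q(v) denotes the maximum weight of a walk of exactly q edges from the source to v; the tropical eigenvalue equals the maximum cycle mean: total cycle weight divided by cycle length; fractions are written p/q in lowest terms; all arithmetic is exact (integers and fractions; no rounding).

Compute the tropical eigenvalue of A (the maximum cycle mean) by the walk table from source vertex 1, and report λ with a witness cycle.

q=0: [-∞, 0, -∞, -∞]
q=1: [-9, 8, -∞, -∞]
q=2: [-1, 16, -2, -25]
q=3: [7, 24, 6, 1]
q=4: [15, 32, 14, 9]
Optimal cycle mean attained by: cycle 1->1, total 8, length 1.
Answer: λ = 8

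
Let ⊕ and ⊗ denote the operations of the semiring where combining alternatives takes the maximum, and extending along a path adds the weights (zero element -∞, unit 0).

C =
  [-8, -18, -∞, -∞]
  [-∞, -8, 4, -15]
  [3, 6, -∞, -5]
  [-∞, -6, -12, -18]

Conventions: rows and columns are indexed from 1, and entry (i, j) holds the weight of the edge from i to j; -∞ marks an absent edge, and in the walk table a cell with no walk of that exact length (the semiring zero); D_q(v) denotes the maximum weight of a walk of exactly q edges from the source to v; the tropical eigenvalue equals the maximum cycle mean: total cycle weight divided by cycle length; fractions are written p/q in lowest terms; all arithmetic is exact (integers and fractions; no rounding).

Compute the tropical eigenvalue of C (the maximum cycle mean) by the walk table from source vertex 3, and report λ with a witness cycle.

q=0: [-∞, -∞, 0, -∞]
q=1: [3, 6, -∞, -5]
q=2: [-5, -2, 10, -9]
q=3: [13, 16, 2, 5]
q=4: [5, 8, 20, 1]
Optimal cycle mean attained by: cycle 2->3->2, total 4 + 6, length 2.
Answer: λ = 5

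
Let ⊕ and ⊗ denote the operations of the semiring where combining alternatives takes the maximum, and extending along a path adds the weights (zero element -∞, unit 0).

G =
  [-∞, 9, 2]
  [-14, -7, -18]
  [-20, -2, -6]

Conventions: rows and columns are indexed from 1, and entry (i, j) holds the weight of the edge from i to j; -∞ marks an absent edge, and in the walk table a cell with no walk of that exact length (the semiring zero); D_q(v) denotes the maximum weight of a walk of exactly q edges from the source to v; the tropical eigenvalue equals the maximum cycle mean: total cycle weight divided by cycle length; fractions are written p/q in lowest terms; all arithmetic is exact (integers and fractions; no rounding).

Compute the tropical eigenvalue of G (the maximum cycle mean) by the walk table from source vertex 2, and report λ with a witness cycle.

q=0: [-∞, 0, -∞]
q=1: [-14, -7, -18]
q=2: [-21, -5, -12]
q=3: [-19, -12, -18]
Optimal cycle mean attained by: cycle 1->2->1, total 9 + (-14), length 2.
Answer: λ = -5/2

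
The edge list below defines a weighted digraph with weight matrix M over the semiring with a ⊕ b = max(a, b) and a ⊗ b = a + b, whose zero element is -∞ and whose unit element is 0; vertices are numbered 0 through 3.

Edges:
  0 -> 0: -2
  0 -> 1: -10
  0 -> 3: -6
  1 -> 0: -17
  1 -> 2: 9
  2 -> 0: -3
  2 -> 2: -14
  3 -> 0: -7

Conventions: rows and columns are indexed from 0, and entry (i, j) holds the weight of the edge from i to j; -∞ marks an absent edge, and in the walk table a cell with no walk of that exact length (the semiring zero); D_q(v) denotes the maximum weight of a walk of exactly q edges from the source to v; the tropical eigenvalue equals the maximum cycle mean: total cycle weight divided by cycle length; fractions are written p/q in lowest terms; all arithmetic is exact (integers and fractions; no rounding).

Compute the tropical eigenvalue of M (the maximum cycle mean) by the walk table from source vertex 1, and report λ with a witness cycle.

q=0: [-∞, 0, -∞, -∞]
q=1: [-17, -∞, 9, -∞]
q=2: [6, -27, -5, -23]
q=3: [4, -4, -18, 0]
q=4: [2, -6, 5, -2]
Optimal cycle mean attained by: cycle 0->1->2->0, total (-10) + 9 + (-3), length 3.
Answer: λ = -4/3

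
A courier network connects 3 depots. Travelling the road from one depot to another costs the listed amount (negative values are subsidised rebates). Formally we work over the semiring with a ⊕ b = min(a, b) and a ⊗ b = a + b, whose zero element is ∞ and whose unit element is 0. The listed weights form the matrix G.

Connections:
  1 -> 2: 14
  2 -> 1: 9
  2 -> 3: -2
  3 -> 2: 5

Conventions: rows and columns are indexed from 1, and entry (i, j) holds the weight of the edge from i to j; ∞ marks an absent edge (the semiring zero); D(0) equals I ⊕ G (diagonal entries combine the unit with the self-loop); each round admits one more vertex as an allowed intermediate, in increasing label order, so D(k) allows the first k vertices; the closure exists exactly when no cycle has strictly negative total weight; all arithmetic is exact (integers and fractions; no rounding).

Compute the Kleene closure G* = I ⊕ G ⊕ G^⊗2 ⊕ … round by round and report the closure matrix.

D(0):
  [0, 14, ∞]
  [9, 0, -2]
  [∞, 5, 0]
D(1):
  [0, 14, ∞]
  [9, 0, -2]
  [∞, 5, 0]
D(2):
  [0, 14, 12]
  [9, 0, -2]
  [14, 5, 0]
D(3):
  [0, 14, 12]
  [9, 0, -2]
  [14, 5, 0]
Answer: G* = [[0, 14, 12], [9, 0, -2], [14, 5, 0]]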